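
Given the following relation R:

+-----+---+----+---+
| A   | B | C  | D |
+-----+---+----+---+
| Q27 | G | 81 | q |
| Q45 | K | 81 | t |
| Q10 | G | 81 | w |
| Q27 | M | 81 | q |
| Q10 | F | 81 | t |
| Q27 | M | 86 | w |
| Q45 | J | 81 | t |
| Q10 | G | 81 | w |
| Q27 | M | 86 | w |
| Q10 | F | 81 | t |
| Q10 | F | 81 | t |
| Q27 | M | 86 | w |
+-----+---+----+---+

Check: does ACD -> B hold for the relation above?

No

(A=Q27, C=81, D=q): 2 rows → B takes values {G, M} — violation
(A=Q45, C=81, D=t): 2 rows → B takes values {K, J} — violation
(A=Q10, C=81, D=w): 2 rows → B = G, G ✓
(A=Q10, C=81, D=t): 3 rows → B = F, F, F ✓
(A=Q27, C=86, D=w): 3 rows → B = M, M, M ✓
Two rows agree on ACD but differ on B, so ACD -> B does not hold.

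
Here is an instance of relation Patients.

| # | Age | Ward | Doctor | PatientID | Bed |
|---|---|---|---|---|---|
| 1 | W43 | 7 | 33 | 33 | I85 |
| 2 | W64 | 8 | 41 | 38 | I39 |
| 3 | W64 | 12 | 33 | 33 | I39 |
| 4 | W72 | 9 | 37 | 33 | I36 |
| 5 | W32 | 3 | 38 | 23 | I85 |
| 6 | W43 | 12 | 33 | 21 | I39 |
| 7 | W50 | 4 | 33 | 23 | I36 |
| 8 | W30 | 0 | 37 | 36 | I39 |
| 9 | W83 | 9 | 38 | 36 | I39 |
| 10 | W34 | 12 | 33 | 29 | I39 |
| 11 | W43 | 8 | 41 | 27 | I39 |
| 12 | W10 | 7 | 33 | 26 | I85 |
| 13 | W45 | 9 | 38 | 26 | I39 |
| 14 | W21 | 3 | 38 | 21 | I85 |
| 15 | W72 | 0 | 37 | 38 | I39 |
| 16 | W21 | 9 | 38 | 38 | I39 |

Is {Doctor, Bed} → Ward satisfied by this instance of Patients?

(Doctor=33, Bed=I85): rows 1, 12 → Ward = 7, 7 ✓
(Doctor=41, Bed=I39): rows 2, 11 → Ward = 8, 8 ✓
(Doctor=33, Bed=I39): rows 3, 6, 10 → Ward = 12, 12, 12 ✓
(Doctor=37, Bed=I36): row 4 → Ward = 9 ✓
(Doctor=38, Bed=I85): rows 5, 14 → Ward = 3, 3 ✓
(Doctor=33, Bed=I36): row 7 → Ward = 4 ✓
(Doctor=37, Bed=I39): rows 8, 15 → Ward = 0, 0 ✓
(Doctor=38, Bed=I39): rows 9, 13, 16 → Ward = 9, 9, 9 ✓
Every {Doctor, Bed} value is associated with a single Ward value, so {Doctor, Bed} → Ward holds.

Yes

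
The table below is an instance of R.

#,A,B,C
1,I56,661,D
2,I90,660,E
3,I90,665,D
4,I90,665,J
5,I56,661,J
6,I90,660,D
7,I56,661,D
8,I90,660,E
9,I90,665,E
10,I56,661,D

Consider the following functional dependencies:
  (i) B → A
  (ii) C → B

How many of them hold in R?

(i) B → A: every LHS value maps to a single RHS value — holds.
(ii) C → B: C=D: rows 1, 3, 6, 7, 10 → B takes values {661, 665, 660} — violation; C=E: rows 2, 8, 9 → B takes values {660, 665} — violation; C=J: rows 4, 5 → B takes values {665, 661} — violation — fails.
1 of the 2 dependencies holds.

1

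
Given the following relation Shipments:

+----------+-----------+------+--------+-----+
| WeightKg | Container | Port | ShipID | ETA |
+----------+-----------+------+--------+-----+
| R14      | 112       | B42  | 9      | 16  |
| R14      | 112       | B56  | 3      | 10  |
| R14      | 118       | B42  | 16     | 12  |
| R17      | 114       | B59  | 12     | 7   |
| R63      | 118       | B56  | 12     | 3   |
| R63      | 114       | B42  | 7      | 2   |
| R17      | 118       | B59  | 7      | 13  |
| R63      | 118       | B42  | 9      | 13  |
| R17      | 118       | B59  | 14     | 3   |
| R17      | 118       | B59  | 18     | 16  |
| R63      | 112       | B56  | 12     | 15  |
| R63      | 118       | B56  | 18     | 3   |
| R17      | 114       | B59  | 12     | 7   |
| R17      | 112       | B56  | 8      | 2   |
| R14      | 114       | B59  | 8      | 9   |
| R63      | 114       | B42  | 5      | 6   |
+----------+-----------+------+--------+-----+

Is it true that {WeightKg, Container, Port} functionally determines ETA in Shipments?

(WeightKg=R14, Container=112, Port=B42): 1 row → ETA = 16 ✓
(WeightKg=R14, Container=112, Port=B56): 1 row → ETA = 10 ✓
(WeightKg=R14, Container=118, Port=B42): 1 row → ETA = 12 ✓
(WeightKg=R17, Container=114, Port=B59): 2 rows → ETA = 7, 7 ✓
(WeightKg=R63, Container=118, Port=B56): 2 rows → ETA = 3, 3 ✓
(WeightKg=R63, Container=114, Port=B42): 2 rows → ETA takes values {2, 6} — violation
(WeightKg=R17, Container=118, Port=B59): 3 rows → ETA takes values {13, 3, 16} — violation
(WeightKg=R63, Container=118, Port=B42): 1 row → ETA = 13 ✓
(WeightKg=R63, Container=112, Port=B56): 1 row → ETA = 15 ✓
(WeightKg=R17, Container=112, Port=B56): 1 row → ETA = 2 ✓
(WeightKg=R14, Container=114, Port=B59): 1 row → ETA = 9 ✓
Two rows agree on {WeightKg, Container, Port} but differ on ETA, so {WeightKg, Container, Port} -> ETA does not hold.

No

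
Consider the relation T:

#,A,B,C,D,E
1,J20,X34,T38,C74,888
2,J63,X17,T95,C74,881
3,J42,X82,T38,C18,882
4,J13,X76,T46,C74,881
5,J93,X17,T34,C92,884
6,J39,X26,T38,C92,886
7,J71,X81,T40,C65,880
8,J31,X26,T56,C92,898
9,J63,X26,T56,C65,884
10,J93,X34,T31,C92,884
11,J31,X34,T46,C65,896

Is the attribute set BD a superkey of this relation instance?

No

Rows 6 and 8 have the same BD value (B=X26, D=C92) but are distinct tuples, so BD does not determine every attribute — not a superkey.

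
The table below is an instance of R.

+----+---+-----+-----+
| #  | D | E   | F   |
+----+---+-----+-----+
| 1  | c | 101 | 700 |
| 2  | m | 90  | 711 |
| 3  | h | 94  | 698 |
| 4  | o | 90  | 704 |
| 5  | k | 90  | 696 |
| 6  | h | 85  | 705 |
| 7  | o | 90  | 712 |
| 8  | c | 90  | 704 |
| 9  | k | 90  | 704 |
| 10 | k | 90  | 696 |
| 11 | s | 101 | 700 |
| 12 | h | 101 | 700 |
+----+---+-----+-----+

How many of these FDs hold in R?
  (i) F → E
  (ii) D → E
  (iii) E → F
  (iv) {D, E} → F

1

(i) F → E: every LHS value maps to a single RHS value — holds.
(ii) D → E: D=c: rows 1, 8 → E takes values {101, 90} — violation; D=h: rows 3, 6, 12 → E takes values {94, 85, 101} — violation — fails.
(iii) E → F: E=90: rows 2, 4, 5, 7, 8, 9, 10 → F takes values {711, 704, 696, 712} — violation — fails.
(iv) {D, E} → F: (D=o, E=90): rows 4, 7 → F takes values {704, 712} — violation; (D=k, E=90): rows 5, 9, 10 → F takes values {696, 704} — violation — fails.
1 of the 4 dependencies holds.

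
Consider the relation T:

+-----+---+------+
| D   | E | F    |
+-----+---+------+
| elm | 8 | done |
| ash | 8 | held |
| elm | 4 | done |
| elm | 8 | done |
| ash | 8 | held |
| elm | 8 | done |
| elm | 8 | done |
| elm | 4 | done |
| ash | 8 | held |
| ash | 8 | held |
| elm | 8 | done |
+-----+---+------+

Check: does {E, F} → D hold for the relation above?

(E=8, F=done): 5 rows → D = elm, elm, elm, elm, elm ✓
(E=8, F=held): 4 rows → D = ash, ash, ash, ash ✓
(E=4, F=done): 2 rows → D = elm, elm ✓
Every {E, F} value is associated with a single D value, so {E, F} → D holds.

Yes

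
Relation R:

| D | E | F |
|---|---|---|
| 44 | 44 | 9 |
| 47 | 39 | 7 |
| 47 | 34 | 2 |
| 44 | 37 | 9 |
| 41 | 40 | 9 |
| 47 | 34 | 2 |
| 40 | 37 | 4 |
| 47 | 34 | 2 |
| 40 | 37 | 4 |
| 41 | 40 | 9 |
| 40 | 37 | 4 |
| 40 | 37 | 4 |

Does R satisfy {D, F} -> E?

(D=44, F=9): 2 rows → E takes values {44, 37} — violation
(D=47, F=7): 1 row → E = 39 ✓
(D=47, F=2): 3 rows → E = 34, 34, 34 ✓
(D=41, F=9): 2 rows → E = 40, 40 ✓
(D=40, F=4): 4 rows → E = 37, 37, 37, 37 ✓
Two rows agree on {D, F} but differ on E, so {D, F} -> E does not hold.

No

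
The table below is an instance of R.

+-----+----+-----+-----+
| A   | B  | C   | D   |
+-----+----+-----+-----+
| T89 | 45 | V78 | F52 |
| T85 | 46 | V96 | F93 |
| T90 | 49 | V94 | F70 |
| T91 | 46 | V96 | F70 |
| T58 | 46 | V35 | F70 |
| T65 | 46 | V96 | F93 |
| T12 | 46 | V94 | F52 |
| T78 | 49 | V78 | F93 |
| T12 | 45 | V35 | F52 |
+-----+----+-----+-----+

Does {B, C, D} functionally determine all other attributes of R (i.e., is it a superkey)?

Two distinct rows share (B=46, C=V96, D=F93), so {B, C, D} does not determine every attribute — not a superkey.

No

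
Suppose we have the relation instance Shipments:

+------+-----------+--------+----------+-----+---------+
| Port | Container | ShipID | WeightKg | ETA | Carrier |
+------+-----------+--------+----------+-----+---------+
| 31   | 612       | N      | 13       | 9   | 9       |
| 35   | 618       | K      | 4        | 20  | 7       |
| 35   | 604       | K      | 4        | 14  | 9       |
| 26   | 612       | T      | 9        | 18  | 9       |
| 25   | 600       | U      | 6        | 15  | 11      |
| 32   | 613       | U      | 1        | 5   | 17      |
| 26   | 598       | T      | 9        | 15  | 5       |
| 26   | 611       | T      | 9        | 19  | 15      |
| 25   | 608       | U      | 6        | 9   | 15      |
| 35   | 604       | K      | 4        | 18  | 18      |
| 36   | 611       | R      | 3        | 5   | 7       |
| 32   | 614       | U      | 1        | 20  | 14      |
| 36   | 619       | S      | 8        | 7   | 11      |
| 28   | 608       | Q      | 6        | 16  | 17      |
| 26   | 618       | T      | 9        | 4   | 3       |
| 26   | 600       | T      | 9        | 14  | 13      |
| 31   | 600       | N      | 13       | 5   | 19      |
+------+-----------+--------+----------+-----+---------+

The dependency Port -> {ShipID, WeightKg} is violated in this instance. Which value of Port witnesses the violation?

36

Port=31: 2 rows → {ShipID,WeightKg} = (N, 13), (N, 13) ✓
Port=35: 3 rows → {ShipID,WeightKg} = (K, 4), (K, 4), (K, 4) ✓
Port=26: 5 rows → {ShipID,WeightKg} = (T, 9), (T, 9), (T, 9), (T, 9), (T, 9) ✓
Port=25: 2 rows → {ShipID,WeightKg} = (U, 6), (U, 6) ✓
Port=32: 2 rows → {ShipID,WeightKg} = (U, 1), (U, 1) ✓
Port=36: 2 rows → {ShipID,WeightKg} takes values {(R, 3), (S, 8)} — violation
Port=28: 1 row → {ShipID,WeightKg} = (Q, 6) ✓
The only Port value with inconsistent RHS is Port=36.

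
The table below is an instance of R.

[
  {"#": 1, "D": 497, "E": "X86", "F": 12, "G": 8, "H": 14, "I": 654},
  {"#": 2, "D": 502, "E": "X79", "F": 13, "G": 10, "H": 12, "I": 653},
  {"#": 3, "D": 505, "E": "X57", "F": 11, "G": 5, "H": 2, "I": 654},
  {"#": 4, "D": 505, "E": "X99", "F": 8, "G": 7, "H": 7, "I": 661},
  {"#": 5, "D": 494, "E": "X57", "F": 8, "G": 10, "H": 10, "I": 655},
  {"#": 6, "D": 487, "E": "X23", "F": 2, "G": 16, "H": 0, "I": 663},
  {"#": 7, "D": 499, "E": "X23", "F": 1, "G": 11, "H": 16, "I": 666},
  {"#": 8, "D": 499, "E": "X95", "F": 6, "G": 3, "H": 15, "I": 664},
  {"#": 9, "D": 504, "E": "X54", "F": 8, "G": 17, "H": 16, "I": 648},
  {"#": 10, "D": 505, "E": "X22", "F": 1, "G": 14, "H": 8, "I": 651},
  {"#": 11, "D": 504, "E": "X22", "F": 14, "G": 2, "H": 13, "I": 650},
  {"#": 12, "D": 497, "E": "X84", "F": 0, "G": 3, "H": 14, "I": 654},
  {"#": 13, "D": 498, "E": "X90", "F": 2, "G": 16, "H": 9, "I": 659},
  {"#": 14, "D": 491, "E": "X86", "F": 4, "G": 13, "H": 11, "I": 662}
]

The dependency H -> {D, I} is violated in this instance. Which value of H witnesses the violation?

16

H=14: rows 1, 12 → {D,I} = (497, 654), (497, 654) ✓
H=12: row 2 → {D,I} = (502, 653) ✓
H=2: row 3 → {D,I} = (505, 654) ✓
H=7: row 4 → {D,I} = (505, 661) ✓
H=10: row 5 → {D,I} = (494, 655) ✓
H=0: row 6 → {D,I} = (487, 663) ✓
H=16: rows 7, 9 → {D,I} takes values {(499, 666), (504, 648)} — violation
H=15: row 8 → {D,I} = (499, 664) ✓
H=8: row 10 → {D,I} = (505, 651) ✓
H=13: row 11 → {D,I} = (504, 650) ✓
H=9: row 13 → {D,I} = (498, 659) ✓
H=11: row 14 → {D,I} = (491, 662) ✓
The only H value with inconsistent RHS is H=16.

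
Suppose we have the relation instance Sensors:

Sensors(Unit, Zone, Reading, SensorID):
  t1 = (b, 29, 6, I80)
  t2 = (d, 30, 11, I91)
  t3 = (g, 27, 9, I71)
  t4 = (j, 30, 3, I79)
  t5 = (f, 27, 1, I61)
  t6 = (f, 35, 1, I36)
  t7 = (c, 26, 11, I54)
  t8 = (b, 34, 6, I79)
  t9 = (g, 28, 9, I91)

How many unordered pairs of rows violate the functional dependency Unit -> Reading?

0

Unit=b: all 2 rows agree on Reading — 0 pairs.
Unit=g: all 2 rows agree on Reading — 0 pairs.
Unit=f: all 2 rows agree on Reading — 0 pairs.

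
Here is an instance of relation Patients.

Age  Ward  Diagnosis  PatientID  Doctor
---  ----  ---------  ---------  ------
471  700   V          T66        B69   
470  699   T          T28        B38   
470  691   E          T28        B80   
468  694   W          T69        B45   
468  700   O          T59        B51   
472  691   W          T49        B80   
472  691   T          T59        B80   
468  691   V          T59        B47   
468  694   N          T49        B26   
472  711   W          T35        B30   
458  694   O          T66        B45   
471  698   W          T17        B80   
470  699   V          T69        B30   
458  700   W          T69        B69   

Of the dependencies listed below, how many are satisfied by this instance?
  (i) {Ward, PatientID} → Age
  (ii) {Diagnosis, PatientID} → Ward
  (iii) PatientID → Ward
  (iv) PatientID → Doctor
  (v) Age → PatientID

(i) {Ward, PatientID} → Age: (Ward=691, PatientID=T59): 2 rows → Age takes values {472, 468} — violation — fails.
(ii) {Diagnosis, PatientID} → Ward: (Diagnosis=W, PatientID=T69): 2 rows → Ward takes values {694, 700} — violation — fails.
(iii) PatientID → Ward: PatientID=T66: 2 rows → Ward takes values {700, 694} — violation; PatientID=T28: 2 rows → Ward takes values {699, 691} — violation; PatientID=T69: 3 rows → Ward takes values {694, 699, 700} — violation; PatientID=T59: 3 rows → Ward takes values {700, 691} — violation; PatientID=T49: 2 rows → Ward takes values {691, 694} — violation — fails.
(iv) PatientID → Doctor: PatientID=T66: 2 rows → Doctor takes values {B69, B45} — violation; PatientID=T28: 2 rows → Doctor takes values {B38, B80} — violation; PatientID=T69: 3 rows → Doctor takes values {B45, B30, B69} — violation; PatientID=T59: 3 rows → Doctor takes values {B51, B80, B47} — violation; PatientID=T49: 2 rows → Doctor takes values {B80, B26} — violation — fails.
(v) Age → PatientID: Age=471: 2 rows → PatientID takes values {T66, T17} — violation; Age=470: 3 rows → PatientID takes values {T28, T69} — violation; Age=468: 4 rows → PatientID takes values {T69, T59, T49} — violation; Age=472: 3 rows → PatientID takes values {T49, T59, T35} — violation; Age=458: 2 rows → PatientID takes values {T66, T69} — violation — fails.
None of the 5 dependencies hold.

0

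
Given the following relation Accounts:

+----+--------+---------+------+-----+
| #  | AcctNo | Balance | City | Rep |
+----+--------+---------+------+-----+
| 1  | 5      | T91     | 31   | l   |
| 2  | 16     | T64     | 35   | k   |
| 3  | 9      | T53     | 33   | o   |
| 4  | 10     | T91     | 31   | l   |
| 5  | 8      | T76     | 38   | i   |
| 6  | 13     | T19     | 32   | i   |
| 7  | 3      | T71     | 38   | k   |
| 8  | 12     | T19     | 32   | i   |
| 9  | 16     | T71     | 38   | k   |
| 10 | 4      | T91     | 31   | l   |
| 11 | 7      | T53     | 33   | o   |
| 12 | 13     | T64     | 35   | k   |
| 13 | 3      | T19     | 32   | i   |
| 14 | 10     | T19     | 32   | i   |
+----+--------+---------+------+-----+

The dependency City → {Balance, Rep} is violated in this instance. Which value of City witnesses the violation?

38

City=31: rows 1, 4, 10 → {Balance,Rep} = (T91, l), (T91, l), (T91, l) ✓
City=35: rows 2, 12 → {Balance,Rep} = (T64, k), (T64, k) ✓
City=33: rows 3, 11 → {Balance,Rep} = (T53, o), (T53, o) ✓
City=38: rows 5, 7, 9 → {Balance,Rep} takes values {(T76, i), (T71, k)} — violation
City=32: rows 6, 8, 13, 14 → {Balance,Rep} = (T19, i), (T19, i), (T19, i), (T19, i) ✓
The only City value with inconsistent RHS is City=38.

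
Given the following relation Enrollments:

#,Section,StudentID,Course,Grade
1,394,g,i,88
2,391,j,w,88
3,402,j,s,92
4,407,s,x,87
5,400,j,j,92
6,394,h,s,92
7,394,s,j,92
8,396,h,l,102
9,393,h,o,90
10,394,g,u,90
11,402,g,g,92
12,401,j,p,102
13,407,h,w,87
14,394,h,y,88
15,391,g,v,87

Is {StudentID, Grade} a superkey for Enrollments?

No

Rows 3 and 5 have the same {StudentID, Grade} value (StudentID=j, Grade=92) but are distinct tuples, so {StudentID, Grade} does not determine every attribute — not a superkey.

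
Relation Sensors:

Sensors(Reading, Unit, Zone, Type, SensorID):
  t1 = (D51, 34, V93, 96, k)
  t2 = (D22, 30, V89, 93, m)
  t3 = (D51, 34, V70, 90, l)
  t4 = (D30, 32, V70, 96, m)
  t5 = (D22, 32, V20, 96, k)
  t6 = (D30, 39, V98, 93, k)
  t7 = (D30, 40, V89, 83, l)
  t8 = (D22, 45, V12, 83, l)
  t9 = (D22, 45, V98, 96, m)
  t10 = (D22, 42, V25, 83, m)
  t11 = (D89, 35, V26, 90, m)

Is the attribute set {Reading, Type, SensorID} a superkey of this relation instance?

Yes

All 11 rows have distinct {Reading, Type, SensorID} values, so {Reading, Type, SensorID} → (all attributes) holds and {Reading, Type, SensorID} is a superkey.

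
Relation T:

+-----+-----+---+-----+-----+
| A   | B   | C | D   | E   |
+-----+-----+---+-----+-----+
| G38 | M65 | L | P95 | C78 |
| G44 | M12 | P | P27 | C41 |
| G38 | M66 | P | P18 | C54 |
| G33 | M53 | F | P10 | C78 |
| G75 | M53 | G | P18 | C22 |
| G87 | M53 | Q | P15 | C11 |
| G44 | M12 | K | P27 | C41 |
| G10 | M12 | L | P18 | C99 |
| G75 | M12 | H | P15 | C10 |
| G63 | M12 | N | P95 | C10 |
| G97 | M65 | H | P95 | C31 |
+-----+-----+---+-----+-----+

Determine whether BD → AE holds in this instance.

(B=M65, D=P95): 2 rows → {A,E} takes values {(G38, C78), (G97, C31)} — violation
(B=M12, D=P27): 2 rows → {A,E} = (G44, C41), (G44, C41) ✓
(B=M66, D=P18): 1 row → {A,E} = (G38, C54) ✓
(B=M53, D=P10): 1 row → {A,E} = (G33, C78) ✓
(B=M53, D=P18): 1 row → {A,E} = (G75, C22) ✓
(B=M53, D=P15): 1 row → {A,E} = (G87, C11) ✓
(B=M12, D=P18): 1 row → {A,E} = (G10, C99) ✓
(B=M12, D=P15): 1 row → {A,E} = (G75, C10) ✓
(B=M12, D=P95): 1 row → {A,E} = (G63, C10) ✓
Two rows agree on BD but differ on AE, so BD → AE does not hold.

No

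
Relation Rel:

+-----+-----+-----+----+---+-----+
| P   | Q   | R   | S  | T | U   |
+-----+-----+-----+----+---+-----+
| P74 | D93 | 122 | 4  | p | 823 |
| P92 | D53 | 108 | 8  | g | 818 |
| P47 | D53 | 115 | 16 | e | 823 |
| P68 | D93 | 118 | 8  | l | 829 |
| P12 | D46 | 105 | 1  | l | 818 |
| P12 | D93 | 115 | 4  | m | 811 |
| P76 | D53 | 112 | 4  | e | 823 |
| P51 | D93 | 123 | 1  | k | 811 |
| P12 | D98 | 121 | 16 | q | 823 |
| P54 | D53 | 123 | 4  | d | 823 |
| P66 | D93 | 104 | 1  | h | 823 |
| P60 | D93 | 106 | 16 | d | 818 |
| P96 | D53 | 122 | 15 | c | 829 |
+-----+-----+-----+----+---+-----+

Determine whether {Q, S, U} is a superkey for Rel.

No

Two distinct rows share (Q=D53, S=4, U=823), so {Q, S, U} does not determine every attribute — not a superkey.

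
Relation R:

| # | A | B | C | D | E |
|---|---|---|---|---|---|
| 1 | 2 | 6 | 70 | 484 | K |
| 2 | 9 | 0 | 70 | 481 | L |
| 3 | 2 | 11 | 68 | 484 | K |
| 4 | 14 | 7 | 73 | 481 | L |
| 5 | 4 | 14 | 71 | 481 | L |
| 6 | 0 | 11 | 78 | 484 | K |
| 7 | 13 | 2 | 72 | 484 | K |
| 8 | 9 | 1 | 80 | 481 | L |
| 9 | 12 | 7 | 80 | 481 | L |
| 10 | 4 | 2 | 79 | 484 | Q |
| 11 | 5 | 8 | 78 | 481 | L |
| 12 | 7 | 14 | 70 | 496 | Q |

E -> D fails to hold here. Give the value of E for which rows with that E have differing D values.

Q

E=K: rows 1, 3, 6, 7 → D = 484, 484, 484, 484 ✓
E=L: rows 2, 4, 5, 8, 9, 11 → D = 481, 481, 481, 481, 481, 481 ✓
E=Q: rows 10, 12 → D takes values {484, 496} — violation
The only E value with inconsistent D is E=Q.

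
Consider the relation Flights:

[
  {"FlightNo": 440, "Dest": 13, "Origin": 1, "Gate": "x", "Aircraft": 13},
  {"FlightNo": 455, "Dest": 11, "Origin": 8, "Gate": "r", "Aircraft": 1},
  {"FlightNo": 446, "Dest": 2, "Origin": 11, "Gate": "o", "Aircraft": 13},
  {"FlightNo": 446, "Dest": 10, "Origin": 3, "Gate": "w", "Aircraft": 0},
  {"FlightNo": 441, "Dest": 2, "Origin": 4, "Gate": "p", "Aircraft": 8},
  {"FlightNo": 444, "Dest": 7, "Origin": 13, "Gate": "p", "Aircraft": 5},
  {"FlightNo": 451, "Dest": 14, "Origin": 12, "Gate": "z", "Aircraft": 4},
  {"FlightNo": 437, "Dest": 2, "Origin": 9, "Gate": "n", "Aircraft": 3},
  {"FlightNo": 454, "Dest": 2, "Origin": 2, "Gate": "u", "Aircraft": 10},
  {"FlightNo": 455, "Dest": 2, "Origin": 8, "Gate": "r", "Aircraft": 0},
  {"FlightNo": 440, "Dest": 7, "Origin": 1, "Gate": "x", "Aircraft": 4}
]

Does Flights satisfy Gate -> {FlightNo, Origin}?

No

Gate=x: 2 rows → {FlightNo,Origin} = (440, 1), (440, 1) ✓
Gate=r: 2 rows → {FlightNo,Origin} = (455, 8), (455, 8) ✓
Gate=o: 1 row → {FlightNo,Origin} = (446, 11) ✓
Gate=w: 1 row → {FlightNo,Origin} = (446, 3) ✓
Gate=p: 2 rows → {FlightNo,Origin} takes values {(441, 4), (444, 13)} — violation
Gate=z: 1 row → {FlightNo,Origin} = (451, 12) ✓
Gate=n: 1 row → {FlightNo,Origin} = (437, 9) ✓
Gate=u: 1 row → {FlightNo,Origin} = (454, 2) ✓
Two rows agree on Gate but differ on {FlightNo, Origin}, so Gate -> {FlightNo, Origin} does not hold.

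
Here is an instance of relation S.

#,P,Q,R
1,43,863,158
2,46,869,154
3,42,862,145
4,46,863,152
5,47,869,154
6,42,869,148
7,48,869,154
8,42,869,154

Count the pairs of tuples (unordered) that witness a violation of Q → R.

Q=863: violating pairs (1,4) — 1 pair.
Q=869: violating pairs (2,6), (5,6), (6,7), (6,8) — 4 pairs.

5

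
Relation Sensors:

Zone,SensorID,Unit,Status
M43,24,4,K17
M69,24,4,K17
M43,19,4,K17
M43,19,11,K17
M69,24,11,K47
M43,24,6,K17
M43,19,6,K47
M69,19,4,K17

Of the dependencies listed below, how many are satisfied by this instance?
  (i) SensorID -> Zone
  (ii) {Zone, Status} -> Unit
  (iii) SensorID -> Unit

(i) SensorID -> Zone: SensorID=24: 4 rows → Zone takes values {M43, M69} — violation; SensorID=19: 4 rows → Zone takes values {M43, M69} — violation — fails.
(ii) {Zone, Status} -> Unit: (Zone=M43, Status=K17): 4 rows → Unit takes values {4, 11, 6} — violation — fails.
(iii) SensorID -> Unit: SensorID=24: 4 rows → Unit takes values {4, 11, 6} — violation; SensorID=19: 4 rows → Unit takes values {4, 11, 6} — violation — fails.
None of the 3 dependencies hold.

0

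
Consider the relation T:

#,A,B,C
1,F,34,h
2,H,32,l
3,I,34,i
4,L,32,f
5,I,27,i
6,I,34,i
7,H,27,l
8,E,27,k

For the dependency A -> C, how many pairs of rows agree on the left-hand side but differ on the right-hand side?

0

A=H: all 2 rows agree on C — 0 pairs.
A=I: all 3 rows agree on C — 0 pairs.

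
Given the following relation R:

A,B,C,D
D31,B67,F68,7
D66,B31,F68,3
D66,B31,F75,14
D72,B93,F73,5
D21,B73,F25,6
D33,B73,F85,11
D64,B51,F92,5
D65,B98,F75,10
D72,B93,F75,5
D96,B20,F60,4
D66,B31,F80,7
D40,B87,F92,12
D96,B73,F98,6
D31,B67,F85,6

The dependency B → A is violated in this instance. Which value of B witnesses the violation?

B73

B=B67: 2 rows → A = D31, D31 ✓
B=B31: 3 rows → A = D66, D66, D66 ✓
B=B93: 2 rows → A = D72, D72 ✓
B=B73: 3 rows → A takes values {D21, D33, D96} — violation
B=B51: 1 row → A = D64 ✓
B=B98: 1 row → A = D65 ✓
B=B20: 1 row → A = D96 ✓
B=B87: 1 row → A = D40 ✓
The only B value with inconsistent A is B=B73.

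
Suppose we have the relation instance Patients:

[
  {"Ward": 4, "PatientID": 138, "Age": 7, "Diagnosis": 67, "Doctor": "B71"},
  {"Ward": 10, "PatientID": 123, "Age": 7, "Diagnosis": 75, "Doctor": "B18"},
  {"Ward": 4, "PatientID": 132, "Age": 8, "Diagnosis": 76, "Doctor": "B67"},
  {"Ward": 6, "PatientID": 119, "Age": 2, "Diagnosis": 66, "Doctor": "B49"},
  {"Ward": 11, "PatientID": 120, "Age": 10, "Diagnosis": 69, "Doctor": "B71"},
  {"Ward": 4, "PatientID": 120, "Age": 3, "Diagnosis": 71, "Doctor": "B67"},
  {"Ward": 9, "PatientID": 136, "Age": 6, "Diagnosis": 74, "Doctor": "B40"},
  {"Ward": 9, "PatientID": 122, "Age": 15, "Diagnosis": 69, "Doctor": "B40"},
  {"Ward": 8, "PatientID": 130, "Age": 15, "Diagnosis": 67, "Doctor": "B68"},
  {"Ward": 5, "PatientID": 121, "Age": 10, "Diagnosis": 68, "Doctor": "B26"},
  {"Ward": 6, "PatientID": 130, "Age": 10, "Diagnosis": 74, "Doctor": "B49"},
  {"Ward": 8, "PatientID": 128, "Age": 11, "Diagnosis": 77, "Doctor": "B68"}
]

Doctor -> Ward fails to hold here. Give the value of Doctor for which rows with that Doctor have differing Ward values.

B71

Doctor=B71: 2 rows → Ward takes values {4, 11} — violation
Doctor=B18: 1 row → Ward = 10 ✓
Doctor=B67: 2 rows → Ward = 4, 4 ✓
Doctor=B49: 2 rows → Ward = 6, 6 ✓
Doctor=B40: 2 rows → Ward = 9, 9 ✓
Doctor=B68: 2 rows → Ward = 8, 8 ✓
Doctor=B26: 1 row → Ward = 5 ✓
The only Doctor value with inconsistent Ward is Doctor=B71.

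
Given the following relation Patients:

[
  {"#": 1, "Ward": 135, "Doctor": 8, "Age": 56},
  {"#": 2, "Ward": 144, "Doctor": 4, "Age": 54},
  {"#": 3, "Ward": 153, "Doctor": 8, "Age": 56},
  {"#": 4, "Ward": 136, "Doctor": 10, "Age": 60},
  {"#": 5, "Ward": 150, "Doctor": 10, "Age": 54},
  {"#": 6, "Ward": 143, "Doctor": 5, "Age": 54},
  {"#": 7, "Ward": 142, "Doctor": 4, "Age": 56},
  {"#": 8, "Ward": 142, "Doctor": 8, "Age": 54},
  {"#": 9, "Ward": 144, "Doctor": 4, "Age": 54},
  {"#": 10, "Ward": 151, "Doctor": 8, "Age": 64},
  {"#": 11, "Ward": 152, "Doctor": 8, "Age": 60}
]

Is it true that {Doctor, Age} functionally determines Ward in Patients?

No

(Doctor=8, Age=56): rows 1, 3 → Ward takes values {135, 153} — violation
(Doctor=4, Age=54): rows 2, 9 → Ward = 144, 144 ✓
(Doctor=10, Age=60): row 4 → Ward = 136 ✓
(Doctor=10, Age=54): row 5 → Ward = 150 ✓
(Doctor=5, Age=54): row 6 → Ward = 143 ✓
(Doctor=4, Age=56): row 7 → Ward = 142 ✓
(Doctor=8, Age=54): row 8 → Ward = 142 ✓
(Doctor=8, Age=64): row 10 → Ward = 151 ✓
(Doctor=8, Age=60): row 11 → Ward = 152 ✓
Two rows agree on {Doctor, Age} but differ on Ward, so {Doctor, Age} → Ward does not hold.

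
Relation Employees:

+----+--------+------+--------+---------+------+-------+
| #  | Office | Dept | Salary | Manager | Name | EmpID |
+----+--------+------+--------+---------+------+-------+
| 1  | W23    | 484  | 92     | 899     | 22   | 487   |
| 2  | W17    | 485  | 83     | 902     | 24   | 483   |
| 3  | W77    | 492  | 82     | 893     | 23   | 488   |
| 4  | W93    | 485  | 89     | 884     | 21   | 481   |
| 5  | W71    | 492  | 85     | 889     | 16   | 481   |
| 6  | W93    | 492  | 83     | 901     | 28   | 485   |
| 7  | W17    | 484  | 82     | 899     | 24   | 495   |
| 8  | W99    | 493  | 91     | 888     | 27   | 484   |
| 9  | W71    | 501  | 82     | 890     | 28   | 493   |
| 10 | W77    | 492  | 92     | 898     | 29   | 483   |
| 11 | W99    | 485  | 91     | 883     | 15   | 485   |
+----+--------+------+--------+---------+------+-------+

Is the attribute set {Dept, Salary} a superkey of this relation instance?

Yes

All 11 rows have distinct {Dept, Salary} values, so {Dept, Salary} → (all attributes) holds and {Dept, Salary} is a superkey.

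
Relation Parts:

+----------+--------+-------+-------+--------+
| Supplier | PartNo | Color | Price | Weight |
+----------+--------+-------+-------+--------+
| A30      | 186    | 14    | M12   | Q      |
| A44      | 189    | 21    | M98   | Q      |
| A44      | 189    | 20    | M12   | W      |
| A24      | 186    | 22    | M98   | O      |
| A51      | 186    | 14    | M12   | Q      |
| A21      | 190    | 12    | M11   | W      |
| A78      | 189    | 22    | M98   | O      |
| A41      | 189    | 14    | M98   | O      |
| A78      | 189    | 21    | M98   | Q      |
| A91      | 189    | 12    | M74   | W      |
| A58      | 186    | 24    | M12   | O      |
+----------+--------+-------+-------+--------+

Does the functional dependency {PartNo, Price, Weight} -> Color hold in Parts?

No

(PartNo=186, Price=M12, Weight=Q): 2 rows → Color = 14, 14 ✓
(PartNo=189, Price=M98, Weight=Q): 2 rows → Color = 21, 21 ✓
(PartNo=189, Price=M12, Weight=W): 1 row → Color = 20 ✓
(PartNo=186, Price=M98, Weight=O): 1 row → Color = 22 ✓
(PartNo=190, Price=M11, Weight=W): 1 row → Color = 12 ✓
(PartNo=189, Price=M98, Weight=O): 2 rows → Color takes values {22, 14} — violation
(PartNo=189, Price=M74, Weight=W): 1 row → Color = 12 ✓
(PartNo=186, Price=M12, Weight=O): 1 row → Color = 24 ✓
Two rows agree on {PartNo, Price, Weight} but differ on Color, so {PartNo, Price, Weight} -> Color does not hold.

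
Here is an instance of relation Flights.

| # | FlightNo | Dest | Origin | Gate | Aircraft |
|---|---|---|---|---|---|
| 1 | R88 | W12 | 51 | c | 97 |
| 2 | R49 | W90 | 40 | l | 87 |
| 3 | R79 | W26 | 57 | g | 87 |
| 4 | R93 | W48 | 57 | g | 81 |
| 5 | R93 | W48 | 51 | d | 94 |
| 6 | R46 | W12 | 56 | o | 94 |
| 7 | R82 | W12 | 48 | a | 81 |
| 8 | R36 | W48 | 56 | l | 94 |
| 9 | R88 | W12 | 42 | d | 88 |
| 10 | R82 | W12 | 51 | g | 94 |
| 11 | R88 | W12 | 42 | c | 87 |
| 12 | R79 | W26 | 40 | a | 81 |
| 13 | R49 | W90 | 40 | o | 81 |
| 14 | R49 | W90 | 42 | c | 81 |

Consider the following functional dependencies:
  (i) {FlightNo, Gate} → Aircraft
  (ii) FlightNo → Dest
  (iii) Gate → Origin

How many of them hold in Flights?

(i) {FlightNo, Gate} → Aircraft: (FlightNo=R88, Gate=c): rows 1, 11 → Aircraft takes values {97, 87} — violation — fails.
(ii) FlightNo → Dest: every LHS value maps to a single RHS value — holds.
(iii) Gate → Origin: Gate=c: rows 1, 11, 14 → Origin takes values {51, 42} — violation; Gate=l: rows 2, 8 → Origin takes values {40, 56} — violation; Gate=g: rows 3, 4, 10 → Origin takes values {57, 51} — violation; Gate=d: rows 5, 9 → Origin takes values {51, 42} — violation; Gate=o: rows 6, 13 → Origin takes values {56, 40} — violation; Gate=a: rows 7, 12 → Origin takes values {48, 40} — violation — fails.
1 of the 3 dependencies holds.

1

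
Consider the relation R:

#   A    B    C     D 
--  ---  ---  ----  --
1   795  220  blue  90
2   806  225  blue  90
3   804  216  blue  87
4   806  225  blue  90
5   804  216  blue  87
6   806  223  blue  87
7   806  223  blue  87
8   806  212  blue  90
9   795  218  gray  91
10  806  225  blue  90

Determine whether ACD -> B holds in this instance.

(A=795, C=blue, D=90): row 1 → B = 220 ✓
(A=806, C=blue, D=90): rows 2, 4, 8, 10 → B takes values {225, 212} — violation
(A=804, C=blue, D=87): rows 3, 5 → B = 216, 216 ✓
(A=806, C=blue, D=87): rows 6, 7 → B = 223, 223 ✓
(A=795, C=gray, D=91): row 9 → B = 218 ✓
Two rows agree on ACD but differ on B, so ACD -> B does not hold.

No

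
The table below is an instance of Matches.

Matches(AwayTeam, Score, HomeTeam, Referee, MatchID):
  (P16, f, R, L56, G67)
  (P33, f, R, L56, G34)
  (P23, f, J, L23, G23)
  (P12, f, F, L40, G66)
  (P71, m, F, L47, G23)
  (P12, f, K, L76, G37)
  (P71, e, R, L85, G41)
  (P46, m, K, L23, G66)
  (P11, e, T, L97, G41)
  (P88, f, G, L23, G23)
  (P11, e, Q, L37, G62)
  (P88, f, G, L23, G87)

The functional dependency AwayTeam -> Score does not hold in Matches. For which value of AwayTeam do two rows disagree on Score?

AwayTeam=P16: 1 row → Score = f ✓
AwayTeam=P33: 1 row → Score = f ✓
AwayTeam=P23: 1 row → Score = f ✓
AwayTeam=P12: 2 rows → Score = f, f ✓
AwayTeam=P71: 2 rows → Score takes values {m, e} — violation
AwayTeam=P46: 1 row → Score = m ✓
AwayTeam=P11: 2 rows → Score = e, e ✓
AwayTeam=P88: 2 rows → Score = f, f ✓
The only AwayTeam value with inconsistent Score is AwayTeam=P71.

P71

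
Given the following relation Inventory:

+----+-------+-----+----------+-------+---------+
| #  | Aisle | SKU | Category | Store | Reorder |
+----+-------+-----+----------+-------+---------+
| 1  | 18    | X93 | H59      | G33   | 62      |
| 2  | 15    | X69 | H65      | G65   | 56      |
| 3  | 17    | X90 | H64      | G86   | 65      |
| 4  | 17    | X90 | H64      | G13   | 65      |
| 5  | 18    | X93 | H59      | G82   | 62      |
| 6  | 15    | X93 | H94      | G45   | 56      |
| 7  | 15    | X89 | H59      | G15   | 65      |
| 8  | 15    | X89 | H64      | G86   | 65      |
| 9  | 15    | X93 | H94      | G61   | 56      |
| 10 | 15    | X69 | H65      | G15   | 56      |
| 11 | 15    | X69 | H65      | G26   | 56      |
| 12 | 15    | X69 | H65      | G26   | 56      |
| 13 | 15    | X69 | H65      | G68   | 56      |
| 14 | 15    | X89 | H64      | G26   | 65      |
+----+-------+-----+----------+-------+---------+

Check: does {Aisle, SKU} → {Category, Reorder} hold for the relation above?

(Aisle=18, SKU=X93): rows 1, 5 → {Category,Reorder} = (H59, 62), (H59, 62) ✓
(Aisle=15, SKU=X69): rows 2, 10, 11, 12, 13 → {Category,Reorder} = (H65, 56), (H65, 56), (H65, 56), (H65, 56), (H65, 56) ✓
(Aisle=17, SKU=X90): rows 3, 4 → {Category,Reorder} = (H64, 65), (H64, 65) ✓
(Aisle=15, SKU=X93): rows 6, 9 → {Category,Reorder} = (H94, 56), (H94, 56) ✓
(Aisle=15, SKU=X89): rows 7, 8, 14 → {Category,Reorder} takes values {(H59, 65), (H64, 65)} — violation
Two rows agree on {Aisle, SKU} but differ on {Category, Reorder}, so {Aisle, SKU} → {Category, Reorder} does not hold.

No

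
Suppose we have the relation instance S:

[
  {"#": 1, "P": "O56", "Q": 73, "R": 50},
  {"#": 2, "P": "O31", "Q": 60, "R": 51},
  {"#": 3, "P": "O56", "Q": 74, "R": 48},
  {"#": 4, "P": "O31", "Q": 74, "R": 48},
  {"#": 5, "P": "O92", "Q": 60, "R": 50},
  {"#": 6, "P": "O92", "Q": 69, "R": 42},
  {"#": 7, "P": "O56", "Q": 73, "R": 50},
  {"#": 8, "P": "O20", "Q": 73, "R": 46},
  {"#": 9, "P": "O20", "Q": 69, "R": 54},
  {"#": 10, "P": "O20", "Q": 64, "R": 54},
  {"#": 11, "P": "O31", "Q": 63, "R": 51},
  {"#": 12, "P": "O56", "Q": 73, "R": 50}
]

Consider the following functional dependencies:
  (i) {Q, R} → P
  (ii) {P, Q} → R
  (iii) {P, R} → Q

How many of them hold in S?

1

(i) {Q, R} → P: (Q=74, R=48): rows 3, 4 → P takes values {O56, O31} — violation — fails.
(ii) {P, Q} → R: every LHS value maps to a single RHS value — holds.
(iii) {P, R} → Q: (P=O31, R=51): rows 2, 11 → Q takes values {60, 63} — violation; (P=O20, R=54): rows 9, 10 → Q takes values {69, 64} — violation — fails.
1 of the 3 dependencies holds.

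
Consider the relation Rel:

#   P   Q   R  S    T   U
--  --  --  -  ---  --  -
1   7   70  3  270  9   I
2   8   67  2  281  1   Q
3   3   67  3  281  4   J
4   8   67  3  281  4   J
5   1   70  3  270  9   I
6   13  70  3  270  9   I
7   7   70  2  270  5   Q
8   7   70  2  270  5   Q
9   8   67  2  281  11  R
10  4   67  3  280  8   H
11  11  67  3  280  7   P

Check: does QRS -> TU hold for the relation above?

No

(Q=70, R=3, S=270): rows 1, 5, 6 → {T,U} = (9, I), (9, I), (9, I) ✓
(Q=67, R=2, S=281): rows 2, 9 → {T,U} takes values {(1, Q), (11, R)} — violation
(Q=67, R=3, S=281): rows 3, 4 → {T,U} = (4, J), (4, J) ✓
(Q=70, R=2, S=270): rows 7, 8 → {T,U} = (5, Q), (5, Q) ✓
(Q=67, R=3, S=280): rows 10, 11 → {T,U} takes values {(8, H), (7, P)} — violation
Two rows agree on QRS but differ on TU, so QRS -> TU does not hold.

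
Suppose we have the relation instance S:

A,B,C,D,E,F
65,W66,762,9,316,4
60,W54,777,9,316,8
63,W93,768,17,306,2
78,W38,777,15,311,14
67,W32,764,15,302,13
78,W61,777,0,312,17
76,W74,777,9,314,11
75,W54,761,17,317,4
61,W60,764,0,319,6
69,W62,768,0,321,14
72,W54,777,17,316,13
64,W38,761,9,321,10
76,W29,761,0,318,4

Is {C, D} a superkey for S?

No

Two distinct rows share (C=777, D=9), so {C, D} does not determine every attribute — not a superkey.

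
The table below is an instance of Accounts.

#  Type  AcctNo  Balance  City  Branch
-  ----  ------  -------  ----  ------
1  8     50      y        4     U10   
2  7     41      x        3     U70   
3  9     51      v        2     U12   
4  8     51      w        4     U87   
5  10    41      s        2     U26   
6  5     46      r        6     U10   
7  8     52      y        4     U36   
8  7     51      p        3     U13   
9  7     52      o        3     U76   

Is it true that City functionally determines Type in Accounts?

City=4: rows 1, 4, 7 → Type = 8, 8, 8 ✓
City=3: rows 2, 8, 9 → Type = 7, 7, 7 ✓
City=2: rows 3, 5 → Type takes values {9, 10} — violation
City=6: row 6 → Type = 5 ✓
Two rows agree on City but differ on Type, so City -> Type does not hold.

No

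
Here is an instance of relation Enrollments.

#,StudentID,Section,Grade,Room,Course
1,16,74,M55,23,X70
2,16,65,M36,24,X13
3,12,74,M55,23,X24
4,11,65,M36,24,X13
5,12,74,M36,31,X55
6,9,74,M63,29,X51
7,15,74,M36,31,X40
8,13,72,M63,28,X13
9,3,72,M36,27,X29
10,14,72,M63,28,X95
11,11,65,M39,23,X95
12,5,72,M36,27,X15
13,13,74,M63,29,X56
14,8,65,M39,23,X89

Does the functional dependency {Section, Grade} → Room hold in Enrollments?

Yes

(Section=74, Grade=M55): rows 1, 3 → Room = 23, 23 ✓
(Section=65, Grade=M36): rows 2, 4 → Room = 24, 24 ✓
(Section=74, Grade=M36): rows 5, 7 → Room = 31, 31 ✓
(Section=74, Grade=M63): rows 6, 13 → Room = 29, 29 ✓
(Section=72, Grade=M63): rows 8, 10 → Room = 28, 28 ✓
(Section=72, Grade=M36): rows 9, 12 → Room = 27, 27 ✓
(Section=65, Grade=M39): rows 11, 14 → Room = 23, 23 ✓
Every {Section, Grade} value is associated with a single Room value, so {Section, Grade} → Room holds.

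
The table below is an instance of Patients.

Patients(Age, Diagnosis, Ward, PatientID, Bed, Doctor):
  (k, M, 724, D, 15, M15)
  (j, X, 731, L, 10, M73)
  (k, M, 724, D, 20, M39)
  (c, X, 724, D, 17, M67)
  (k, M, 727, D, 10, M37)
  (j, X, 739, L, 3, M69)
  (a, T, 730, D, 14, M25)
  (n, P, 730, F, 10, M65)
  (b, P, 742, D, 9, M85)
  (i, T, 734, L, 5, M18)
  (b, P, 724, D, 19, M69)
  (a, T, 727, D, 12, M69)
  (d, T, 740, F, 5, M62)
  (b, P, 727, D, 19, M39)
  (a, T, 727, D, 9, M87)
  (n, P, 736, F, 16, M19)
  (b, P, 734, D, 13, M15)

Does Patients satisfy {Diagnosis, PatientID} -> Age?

(Diagnosis=M, PatientID=D): 3 rows → Age = k, k, k ✓
(Diagnosis=X, PatientID=L): 2 rows → Age = j, j ✓
(Diagnosis=X, PatientID=D): 1 row → Age = c ✓
(Diagnosis=T, PatientID=D): 3 rows → Age = a, a, a ✓
(Diagnosis=P, PatientID=F): 2 rows → Age = n, n ✓
(Diagnosis=P, PatientID=D): 4 rows → Age = b, b, b, b ✓
(Diagnosis=T, PatientID=L): 1 row → Age = i ✓
(Diagnosis=T, PatientID=F): 1 row → Age = d ✓
Every {Diagnosis, PatientID} value is associated with a single Age value, so {Diagnosis, PatientID} -> Age holds.

Yes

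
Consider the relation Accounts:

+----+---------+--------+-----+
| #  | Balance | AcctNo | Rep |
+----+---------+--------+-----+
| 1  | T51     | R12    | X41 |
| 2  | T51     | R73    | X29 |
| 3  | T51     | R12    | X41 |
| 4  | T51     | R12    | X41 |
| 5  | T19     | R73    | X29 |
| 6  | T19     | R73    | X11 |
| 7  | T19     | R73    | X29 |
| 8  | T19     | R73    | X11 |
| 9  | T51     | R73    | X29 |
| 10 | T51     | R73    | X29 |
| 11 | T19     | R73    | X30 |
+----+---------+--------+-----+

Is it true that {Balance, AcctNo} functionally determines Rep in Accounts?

No

(Balance=T51, AcctNo=R12): rows 1, 3, 4 → Rep = X41, X41, X41 ✓
(Balance=T51, AcctNo=R73): rows 2, 9, 10 → Rep = X29, X29, X29 ✓
(Balance=T19, AcctNo=R73): rows 5, 6, 7, 8, 11 → Rep takes values {X29, X11, X30} — violation
Two rows agree on {Balance, AcctNo} but differ on Rep, so {Balance, AcctNo} → Rep does not hold.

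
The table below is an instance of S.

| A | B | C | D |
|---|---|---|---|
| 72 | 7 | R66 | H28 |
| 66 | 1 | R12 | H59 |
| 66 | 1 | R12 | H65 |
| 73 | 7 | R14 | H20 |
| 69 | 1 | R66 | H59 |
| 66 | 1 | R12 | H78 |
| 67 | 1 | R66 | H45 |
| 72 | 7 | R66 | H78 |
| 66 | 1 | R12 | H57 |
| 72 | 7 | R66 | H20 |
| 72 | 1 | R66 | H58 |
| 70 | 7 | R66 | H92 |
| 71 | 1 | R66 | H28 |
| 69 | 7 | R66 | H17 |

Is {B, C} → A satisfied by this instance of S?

No

(B=7, C=R66): 5 rows → A takes values {72, 70, 69} — violation
(B=1, C=R12): 4 rows → A = 66, 66, 66, 66 ✓
(B=7, C=R14): 1 row → A = 73 ✓
(B=1, C=R66): 4 rows → A takes values {69, 67, 72, 71} — violation
Two rows agree on {B, C} but differ on A, so {B, C} → A does not hold.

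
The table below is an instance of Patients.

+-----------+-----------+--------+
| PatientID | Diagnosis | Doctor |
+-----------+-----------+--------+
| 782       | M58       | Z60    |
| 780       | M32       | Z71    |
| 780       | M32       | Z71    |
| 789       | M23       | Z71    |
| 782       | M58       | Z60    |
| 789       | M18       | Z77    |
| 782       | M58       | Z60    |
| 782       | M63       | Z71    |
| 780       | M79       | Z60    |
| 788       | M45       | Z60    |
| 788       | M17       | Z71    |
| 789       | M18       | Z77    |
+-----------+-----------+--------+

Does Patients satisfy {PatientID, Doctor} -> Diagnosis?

Yes

(PatientID=782, Doctor=Z60): 3 rows → Diagnosis = M58, M58, M58 ✓
(PatientID=780, Doctor=Z71): 2 rows → Diagnosis = M32, M32 ✓
(PatientID=789, Doctor=Z71): 1 row → Diagnosis = M23 ✓
(PatientID=789, Doctor=Z77): 2 rows → Diagnosis = M18, M18 ✓
(PatientID=782, Doctor=Z71): 1 row → Diagnosis = M63 ✓
(PatientID=780, Doctor=Z60): 1 row → Diagnosis = M79 ✓
(PatientID=788, Doctor=Z60): 1 row → Diagnosis = M45 ✓
(PatientID=788, Doctor=Z71): 1 row → Diagnosis = M17 ✓
Every {PatientID, Doctor} value is associated with a single Diagnosis value, so {PatientID, Doctor} -> Diagnosis holds.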